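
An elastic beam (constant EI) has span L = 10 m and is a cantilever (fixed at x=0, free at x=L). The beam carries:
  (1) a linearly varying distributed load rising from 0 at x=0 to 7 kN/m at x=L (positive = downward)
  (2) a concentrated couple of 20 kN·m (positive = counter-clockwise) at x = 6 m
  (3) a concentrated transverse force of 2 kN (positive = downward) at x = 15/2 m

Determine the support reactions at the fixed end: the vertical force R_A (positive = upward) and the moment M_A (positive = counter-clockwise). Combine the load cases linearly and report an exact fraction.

R_A = 37 kN, M_A = 685/3 kN·m

Load 1 — triangular load w₀=7 kN/m (0→w₀ over full span):
  R_A = w₀L/2 = 7·10/2 = 35 kN
  M_A = w₀L²/3 = 7·10²/3 = 700/3 kN·m
Load 2 — applied couple M₀=20 kN·m at a=6 m (b=L-a=4):
  R_A = 0 kN
  M_A = -M₀ = -20 kN·m
Load 3 — point force P=2 kN at a=15/2 m (b=L-a=5/2):
  R_A = P = 2 kN
  M_A = Pa = 2·(15/2) = 15 kN·m
Superposition: R_A = 37 kN, M_A = 685/3 kN·m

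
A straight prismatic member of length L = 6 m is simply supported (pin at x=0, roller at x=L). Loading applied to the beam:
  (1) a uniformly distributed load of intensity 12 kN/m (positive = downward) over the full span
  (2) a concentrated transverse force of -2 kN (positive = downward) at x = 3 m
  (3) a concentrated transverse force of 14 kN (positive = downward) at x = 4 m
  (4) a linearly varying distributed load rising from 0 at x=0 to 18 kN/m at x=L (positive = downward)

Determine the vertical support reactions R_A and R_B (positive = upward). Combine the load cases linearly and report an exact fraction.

Load 1 — uniform load w=12 kN/m over full span:
  R_A = wL/2 = 12·6/2 = 36 kN
  R_B = wL/2 = 12·6/2 = 36 kN
Load 2 — point force P=-2 kN at a=3 m (b=L-a=3):
  R_A = Pb/L = (-2)·3/6 = -1 kN
  R_B = Pa/L = (-2)·3/6 = -1 kN
Load 3 — point force P=14 kN at a=4 m (b=L-a=2):
  R_A = Pb/L = 14·2/6 = 14/3 kN
  R_B = Pa/L = 14·4/6 = 28/3 kN
Load 4 — triangular load w₀=18 kN/m (0→w₀ over full span):
  R_A = w₀L/6 = 18·6/6 = 18 kN
  R_B = w₀L/3 = 18·6/3 = 36 kN
Superposition: R_A = 173/3 kN, R_B = 241/3 kN

R_A = 173/3 kN, R_B = 241/3 kN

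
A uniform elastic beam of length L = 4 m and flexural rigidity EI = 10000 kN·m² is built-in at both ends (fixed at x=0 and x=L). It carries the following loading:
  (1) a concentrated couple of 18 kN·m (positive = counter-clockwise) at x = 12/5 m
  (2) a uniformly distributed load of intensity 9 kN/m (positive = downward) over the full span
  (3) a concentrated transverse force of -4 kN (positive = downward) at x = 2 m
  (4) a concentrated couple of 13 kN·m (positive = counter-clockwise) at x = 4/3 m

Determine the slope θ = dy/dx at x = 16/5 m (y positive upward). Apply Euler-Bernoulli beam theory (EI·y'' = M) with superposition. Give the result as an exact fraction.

θ(16/5) = 299/1562500 rad

Load 1 — applied couple M₀=18 kN·m at a=12/5 m (b=L-a=8/5):
  θ_1 = (R_Ax²/2 - M_Ax - M₀(x-a))/EI  [x>a] with R_A=162/25, M_A=144/25 = ((162/25)·(16/5)²/2 - (144/25)·(16/5) - 18·((16/5)-(12/5)))/10000 = 27/781250 rad
Load 2 — uniform load w=9 kN/m over full span:
  θ_2 = -wx(L-x)(L-2x)/(12EI) = -9·(16/5)·(4-(16/5))·(4-2·(16/5))/(12·10000) = 36/78125 rad
Load 3 — point force P=-4 kN at a=2 m (b=L-a=2):
  θ_3 = Pa²(L-x)(2bL-(3b+a)(L-x))/(2L³EI)  [x>a] = (-4)·2²·(4-(16/5))·(2·2·4-(3·2+2)·(4-(16/5)))/(2·4³·10000) = -3/31250 rad
Load 4 — applied couple M₀=13 kN·m at a=4/3 m (b=L-a=8/3):
  θ_4 = (R_Ax²/2 - M_Ax - M₀(x-a))/EI  [x>a] with R_A=13/3, M_A=0 = ((13/3)·(16/5)²/2 - 0·(16/5) - 13·((16/5)-(4/3)))/10000 = -13/62500 rad
Superposition: θ = Σ θ_i = 299/1562500 rad ≈ 0.000191 rad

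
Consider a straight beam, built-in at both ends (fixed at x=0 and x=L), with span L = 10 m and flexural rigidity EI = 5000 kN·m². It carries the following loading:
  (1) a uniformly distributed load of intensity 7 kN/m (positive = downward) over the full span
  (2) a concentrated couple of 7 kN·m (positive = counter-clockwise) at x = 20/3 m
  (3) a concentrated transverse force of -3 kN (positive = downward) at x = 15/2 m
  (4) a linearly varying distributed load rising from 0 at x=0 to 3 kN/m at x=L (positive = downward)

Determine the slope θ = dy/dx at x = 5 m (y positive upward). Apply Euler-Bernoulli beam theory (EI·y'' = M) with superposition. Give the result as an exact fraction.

Load 1 — uniform load w=7 kN/m over full span:
  θ_1 = -wx(L-x)(L-2x)/(12EI) = -7·5·(10-5)·(10-2·5)/(12·5000) = 0 rad
Load 2 — applied couple M₀=7 kN·m at a=20/3 m (b=L-a=10/3):
  θ_2 = (R_Ax²/2 - M_Ax)/EI  [x≤a] with R_A=14/15, M_A=7/3 = ((14/15)·5²/2 - (7/3)·5)/5000 = 0 rad
Load 3 — point force P=-3 kN at a=15/2 m (b=L-a=5/2):
  θ_3 = -Pb²x(2aL-(3a+b)x)/(2L³EI)  [x≤a] = -(-3)·(5/2)²·5·(2·(15/2)·10-(3·(15/2)+(5/2))·5)/(2·10³·5000) = 3/12800 rad
Load 4 — triangular load w₀=3 kN/m (0→w₀ over full span):
  θ_4 = -w₀(2x(L-x)(L-2x)(x+2L)+x²(L-x)²)/(120LEI) = -3·(2·5·(10-5)·(10-2·5)·(5+2·10)+5²·(10-5)²)/(120·10·5000) = -1/3200 rad
Superposition: θ = Σ θ_i = -1/12800 rad ≈ -0.000078 rad

θ(5) = -1/12800 rad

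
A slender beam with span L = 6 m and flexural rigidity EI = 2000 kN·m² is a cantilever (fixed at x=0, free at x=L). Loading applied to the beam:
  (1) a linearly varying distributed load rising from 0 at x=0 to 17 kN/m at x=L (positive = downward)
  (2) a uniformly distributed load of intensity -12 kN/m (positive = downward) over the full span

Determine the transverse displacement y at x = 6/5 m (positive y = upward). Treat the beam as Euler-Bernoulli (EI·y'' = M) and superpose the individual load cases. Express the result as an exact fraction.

Load 1 — triangular load w₀=17 kN/m (0→w₀ over full span):
  y_1 = (w₀Lx³/12-w₀L²x²/6-w₀x⁵/(120L))/EI = (17·6·(6/5)³/12-17·6²·(6/5)²/6-17·(6/5)⁵/(120·6))/2000 = -1033209/15625000 m
Load 2 — uniform load w=-12 kN/m over full span:
  y_2 = -wx²(x²-4Lx+6L²)/(24EI) = -(-12)·(6/5)²·((6/5)²-4·6·(6/5)+6·6²)/(24·2000) = 10611/156250 m
Superposition: y = Σ y_i = 27891/15625000 m ≈ 0.001785 m

y(6/5) = 27891/15625000 m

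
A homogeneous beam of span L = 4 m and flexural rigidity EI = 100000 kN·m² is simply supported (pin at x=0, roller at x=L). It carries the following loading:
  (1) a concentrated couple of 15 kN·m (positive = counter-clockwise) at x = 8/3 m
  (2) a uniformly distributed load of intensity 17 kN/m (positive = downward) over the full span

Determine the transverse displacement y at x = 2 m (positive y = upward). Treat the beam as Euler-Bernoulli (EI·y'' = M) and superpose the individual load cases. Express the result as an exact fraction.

y(2) = -13/20000 m

Load 1 — applied couple M₀=15 kN·m at a=8/3 m (b=L-a=4/3):
  y_1 = (M₀x³/(6L)+C₁x)/EI  [x≤a] with C₁=M₀(3b²-L²)/(6L)=-20/3 = (15·2³/(6·4)+(-20/3)·2)/100000 = -1/12000 m
Load 2 — uniform load w=17 kN/m over full span:
  y_2 = -wx(L³-2Lx²+x³)/(24EI) = -17·2·(4³-2·4·2²+2³)/(24·100000) = -17/30000 m
Superposition: y = Σ y_i = -13/20000 m ≈ -0.000650 m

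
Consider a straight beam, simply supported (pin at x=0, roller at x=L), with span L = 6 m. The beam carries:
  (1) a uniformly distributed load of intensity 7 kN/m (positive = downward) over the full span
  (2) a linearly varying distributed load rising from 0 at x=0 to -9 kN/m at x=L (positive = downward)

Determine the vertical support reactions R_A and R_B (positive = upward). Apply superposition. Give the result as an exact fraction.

Load 1 — uniform load w=7 kN/m over full span:
  R_A = wL/2 = 7·6/2 = 21 kN
  R_B = wL/2 = 7·6/2 = 21 kN
Load 2 — triangular load w₀=-9 kN/m (0→w₀ over full span):
  R_A = w₀L/6 = (-9)·6/6 = -9 kN
  R_B = w₀L/3 = (-9)·6/3 = -18 kN
Superposition: R_A = 12 kN, R_B = 3 kN

R_A = 12 kN, R_B = 3 kN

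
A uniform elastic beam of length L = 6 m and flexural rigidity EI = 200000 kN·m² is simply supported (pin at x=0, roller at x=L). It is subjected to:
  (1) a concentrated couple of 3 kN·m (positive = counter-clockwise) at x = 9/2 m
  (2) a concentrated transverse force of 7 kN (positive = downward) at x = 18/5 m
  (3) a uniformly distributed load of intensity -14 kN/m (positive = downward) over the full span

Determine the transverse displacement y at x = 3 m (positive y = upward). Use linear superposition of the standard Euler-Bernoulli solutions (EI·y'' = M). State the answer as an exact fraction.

Load 1 — applied couple M₀=3 kN·m at a=9/2 m (b=L-a=3/2):
  y_1 = (M₀x³/(6L)+C₁x)/EI  [x≤a] with C₁=M₀(3b²-L²)/(6L)=-39/16 = (3·3³/(6·6)+(-39/16)·3)/200000 = -81/3200000 m
Load 2 — point force P=7 kN at a=18/5 m (b=L-a=12/5):
  y_2 = -Pbx(L²-b²-x²)/(6LEI)  [x≤a] = -7·(12/5)·3·(6²-(12/5)²-3²)/(6·6·200000) = -3717/25000000 m
Load 3 — uniform load w=-14 kN/m over full span:
  y_3 = -wx(L³-2Lx²+x³)/(24EI) = -(-14)·3·(6³-2·6·3²+3³)/(24·200000) = 189/160000 m
Superposition: y = Σ y_i = 402903/400000000 m ≈ 0.001007 m

y(3) = 402903/400000000 m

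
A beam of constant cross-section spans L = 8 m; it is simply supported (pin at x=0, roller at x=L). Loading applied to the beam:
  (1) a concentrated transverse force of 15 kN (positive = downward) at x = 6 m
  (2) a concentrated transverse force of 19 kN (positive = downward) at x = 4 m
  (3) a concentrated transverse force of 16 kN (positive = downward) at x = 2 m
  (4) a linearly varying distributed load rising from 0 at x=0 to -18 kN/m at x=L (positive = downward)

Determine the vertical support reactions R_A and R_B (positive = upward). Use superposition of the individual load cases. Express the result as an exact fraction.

Load 1 — point force P=15 kN at a=6 m (b=L-a=2):
  R_A = Pb/L = 15·2/8 = 15/4 kN
  R_B = Pa/L = 15·6/8 = 45/4 kN
Load 2 — point force P=19 kN at a=4 m (b=L-a=4):
  R_A = Pb/L = 19·4/8 = 19/2 kN
  R_B = Pa/L = 19·4/8 = 19/2 kN
Load 3 — point force P=16 kN at a=2 m (b=L-a=6):
  R_A = Pb/L = 16·6/8 = 12 kN
  R_B = Pa/L = 16·2/8 = 4 kN
Load 4 — triangular load w₀=-18 kN/m (0→w₀ over full span):
  R_A = w₀L/6 = (-18)·8/6 = -24 kN
  R_B = w₀L/3 = (-18)·8/3 = -48 kN
Superposition: R_A = 5/4 kN, R_B = -93/4 kN

R_A = 5/4 kN, R_B = -93/4 kN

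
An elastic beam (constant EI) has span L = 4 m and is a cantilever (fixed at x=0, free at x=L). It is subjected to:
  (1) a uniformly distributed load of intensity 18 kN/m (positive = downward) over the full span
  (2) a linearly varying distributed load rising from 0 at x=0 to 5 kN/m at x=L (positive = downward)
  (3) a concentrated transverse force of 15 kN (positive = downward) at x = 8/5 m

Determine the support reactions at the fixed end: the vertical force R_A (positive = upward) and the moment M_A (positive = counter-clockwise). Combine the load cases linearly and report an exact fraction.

Load 1 — uniform load w=18 kN/m over full span:
  R_A = wL = 18·4 = 72 kN
  M_A = wL²/2 = 18·4²/2 = 144 kN·m
Load 2 — triangular load w₀=5 kN/m (0→w₀ over full span):
  R_A = w₀L/2 = 5·4/2 = 10 kN
  M_A = w₀L²/3 = 5·4²/3 = 80/3 kN·m
Load 3 — point force P=15 kN at a=8/5 m (b=L-a=12/5):
  R_A = P = 15 kN
  M_A = Pa = 15·(8/5) = 24 kN·m
Superposition: R_A = 97 kN, M_A = 584/3 kN·m

R_A = 97 kN, M_A = 584/3 kN·m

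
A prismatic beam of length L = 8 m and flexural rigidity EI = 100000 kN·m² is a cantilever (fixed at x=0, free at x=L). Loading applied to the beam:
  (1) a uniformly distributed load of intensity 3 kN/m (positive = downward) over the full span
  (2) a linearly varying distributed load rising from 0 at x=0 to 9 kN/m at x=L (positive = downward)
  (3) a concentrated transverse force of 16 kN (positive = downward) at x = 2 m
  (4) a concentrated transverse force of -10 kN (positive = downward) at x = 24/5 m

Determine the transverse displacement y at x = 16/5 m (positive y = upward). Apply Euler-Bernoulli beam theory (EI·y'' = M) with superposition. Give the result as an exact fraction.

Load 1 — uniform load w=3 kN/m over full span:
  y_1 = -wx²(x²-4Lx+6L²)/(24EI) = -3·(16/5)²·((16/5)²-4·8·(16/5)+6·8²)/(24·100000) = -7296/1953125 m
Load 2 — triangular load w₀=9 kN/m (0→w₀ over full span):
  y_2 = (w₀Lx³/12-w₀L²x²/6-w₀x⁵/(120L))/EI = (9·8·(16/5)³/12-9·8²·(16/5)²/6-9·(16/5)⁵/(120·8))/100000 = -385536/48828125 m
Load 3 — point force P=16 kN at a=2 m (b=L-a=6):
  y_3 = -Pa²(3x-a)/(6EI)  [x>a] = -16·2²·(3·(16/5)-2)/(6·100000) = -38/46875 m
Load 4 — point force P=-10 kN at a=24/5 m (b=L-a=16/5):
  y_4 = -Px²(3a-x)/(6EI)  [x≤a] = -(-10)·(16/5)²·(3·(24/5)-(16/5))/(6·100000) = 448/234375 m
Superposition: y = Σ y_i = -514186/48828125 m ≈ -0.010531 m

y(16/5) = -514186/48828125 m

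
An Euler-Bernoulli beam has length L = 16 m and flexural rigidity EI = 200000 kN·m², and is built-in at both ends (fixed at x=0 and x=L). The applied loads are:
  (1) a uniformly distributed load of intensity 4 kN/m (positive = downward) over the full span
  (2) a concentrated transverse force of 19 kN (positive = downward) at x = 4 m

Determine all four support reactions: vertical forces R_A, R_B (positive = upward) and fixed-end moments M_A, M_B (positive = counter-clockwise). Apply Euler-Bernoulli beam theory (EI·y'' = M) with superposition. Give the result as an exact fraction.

R_A = 1537/32 kN, M_A = 1537/12 kN·m, R_B = 1119/32 kN, M_B = -1195/12 kN·m

Load 1 — uniform load w=4 kN/m over full span:
  R_A = wL/2 = 4·16/2 = 32 kN
  M_A = wL²/12 = 4·16²/12 = 256/3 kN·m
  R_B = wL/2 = 4·16/2 = 32 kN
  M_B = -wL²/12 = -4·16²/12 = -256/3 kN·m
Load 2 — point force P=19 kN at a=4 m (b=L-a=12):
  R_A = Pb²(3a+b)/L³ = 19·12²·(3·4+12)/16³ = 513/32 kN
  M_A = Pab²/L² = 19·4·12²/16² = 171/4 kN·m
  R_B = Pa²(a+3b)/L³ = 19·4²·(4+3·12)/16³ = 95/32 kN
  M_B = -Pa²b/L² = -19·4²·12/16² = -57/4 kN·m
Superposition: R_A = 1537/32 kN, M_A = 1537/12 kN·m, R_B = 1119/32 kN, M_B = -1195/12 kN·m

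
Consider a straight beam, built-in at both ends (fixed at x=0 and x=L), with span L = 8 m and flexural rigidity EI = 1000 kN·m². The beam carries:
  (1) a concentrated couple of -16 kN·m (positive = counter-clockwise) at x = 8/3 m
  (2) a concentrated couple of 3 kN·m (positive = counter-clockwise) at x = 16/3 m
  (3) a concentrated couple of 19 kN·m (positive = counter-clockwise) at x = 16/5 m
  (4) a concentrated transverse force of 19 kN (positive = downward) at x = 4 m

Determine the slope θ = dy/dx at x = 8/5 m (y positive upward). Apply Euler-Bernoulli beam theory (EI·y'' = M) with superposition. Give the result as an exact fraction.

θ(8/5) = -5129/234375 rad

Load 1 — applied couple M₀=-16 kN·m at a=8/3 m (b=L-a=16/3):
  θ_1 = (R_Ax²/2 - M_Ax)/EI  [x≤a] with R_A=-8/3, M_A=0 = ((-8/3)·(8/5)²/2 - 0·(8/5))/1000 = -32/9375 rad
Load 2 — applied couple M₀=3 kN·m at a=16/3 m (b=L-a=8/3):
  θ_2 = (R_Ax²/2 - M_Ax)/EI  [x≤a] with R_A=1/2, M_A=1 = ((1/2)·(8/5)²/2 - 1·(8/5))/1000 = -3/3125 rad
Load 3 — applied couple M₀=19 kN·m at a=16/5 m (b=L-a=24/5):
  θ_3 = (R_Ax²/2 - M_Ax)/EI  [x≤a] with R_A=171/50, M_A=57/25 = ((171/50)·(8/5)²/2 - (57/25)·(8/5))/1000 = 57/78125 rad
Load 4 — point force P=19 kN at a=4 m (b=L-a=4):
  θ_4 = -Pb²x(2aL-(3a+b)x)/(2L³EI)  [x≤a] = -19·4²·(8/5)·(2·4·8-(3·4+4)·(8/5))/(2·8³·1000) = -57/3125 rad
Superposition: θ = Σ θ_i = -5129/234375 rad ≈ -0.021884 rad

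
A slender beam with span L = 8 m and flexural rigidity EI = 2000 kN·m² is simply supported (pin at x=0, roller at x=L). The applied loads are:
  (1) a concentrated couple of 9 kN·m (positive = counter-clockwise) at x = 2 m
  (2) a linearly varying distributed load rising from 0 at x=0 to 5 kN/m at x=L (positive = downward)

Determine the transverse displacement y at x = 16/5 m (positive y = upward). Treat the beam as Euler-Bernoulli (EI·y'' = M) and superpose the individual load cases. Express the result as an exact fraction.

Load 1 — applied couple M₀=9 kN·m at a=2 m (b=L-a=6):
  y_1 = (M₀x³/(6L)-M₀(x-a)²/2+C₁x)/EI  [x>a] with C₁=M₀(3b²-L²)/(6L)=33/4 = (9·(16/5)³/(6·8)-9·((16/5)-2)²/2+(33/4)·(16/5))/2000 = 1629/125000 m
Load 2 — triangular load w₀=5 kN/m (0→w₀ over full span):
  y_2 = -w₀x(7L⁴-10L²x²+3x⁴)/(360LEI) = -5·(16/5)·(7·8⁴-10·8²·(16/5)²+3·(16/5)⁴)/(360·8·2000) = -73024/1171875 m
Superposition: y = Σ y_i = -462017/9375000 m ≈ -0.049282 m

y(16/5) = -462017/9375000 m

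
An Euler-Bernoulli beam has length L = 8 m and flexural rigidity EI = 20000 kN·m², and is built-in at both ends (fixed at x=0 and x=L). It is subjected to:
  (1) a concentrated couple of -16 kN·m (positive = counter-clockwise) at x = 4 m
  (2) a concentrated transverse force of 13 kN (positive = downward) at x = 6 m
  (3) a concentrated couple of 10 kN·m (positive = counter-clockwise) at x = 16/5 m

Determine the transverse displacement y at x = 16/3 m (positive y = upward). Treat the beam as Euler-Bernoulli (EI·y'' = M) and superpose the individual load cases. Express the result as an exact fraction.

y(16/3) = -431/506250 m

Load 1 — applied couple M₀=-16 kN·m at a=4 m (b=L-a=4):
  y_1 = (R_Ax³/6 - M_Ax²/2 - M₀(x-a)²/2)/EI  [x>a] with R_A=-3, M_A=-4 = ((-3)·(16/3)³/6 - (-4)·(16/3)²/2 - (-16)·((16/3)-4)²/2)/20000 = -4/16875 m
Load 2 — point force P=13 kN at a=6 m (b=L-a=2):
  y_2 = -Pb²x²(3aL-(3a+b)x)/(6L³EI)  [x≤a] = -13·2²·(16/3)²·(3·6·8-(3·6+2)·(16/3))/(6·8³·20000) = -91/101250 m
Load 3 — applied couple M₀=10 kN·m at a=16/5 m (b=L-a=24/5):
  y_3 = (R_Ax³/6 - M_Ax²/2 - M₀(x-a)²/2)/EI  [x>a] with R_A=9/5, M_A=6/5 = ((9/5)·(16/3)³/6 - (6/5)·(16/3)²/2 - 10·((16/3)-(16/5))²/2)/20000 = 8/28125 m
Superposition: y = Σ y_i = -431/506250 m ≈ -0.000851 m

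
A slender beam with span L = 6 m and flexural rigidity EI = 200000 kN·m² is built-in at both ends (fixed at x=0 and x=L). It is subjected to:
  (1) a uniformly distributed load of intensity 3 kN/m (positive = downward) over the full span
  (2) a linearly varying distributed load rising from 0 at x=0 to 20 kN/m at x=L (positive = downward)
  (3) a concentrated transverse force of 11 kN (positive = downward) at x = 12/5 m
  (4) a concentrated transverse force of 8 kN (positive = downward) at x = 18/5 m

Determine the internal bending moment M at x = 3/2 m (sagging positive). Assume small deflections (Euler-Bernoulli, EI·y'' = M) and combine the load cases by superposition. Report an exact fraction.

Load 1 — uniform load w=3 kN/m over full span:
  M_1 = wLx/2 - wL²/12 - wx²/2 = 3·6·(3/2)/2 - 3·6²/12 - 3·(3/2)²/2 = 9/8 kN·m
Load 2 — triangular load w₀=20 kN/m (0→w₀ over full span):
  M_2 = 3w₀Lx/20 - w₀L²/30 - w₀x³/(6L) = 3·20·6·(3/2)/20 - 20·6²/30 - 20·(3/2)³/(6·6) = 9/8 kN·m
Load 3 — point force P=11 kN at a=12/5 m (b=L-a=18/5):
  M_3 = Pb²(3a+b)x/L³ - Pab²/L²  [x≤a] = 11·(18/5)²·(3·(12/5)+(18/5))·(3/2)/6³ - 11·(12/5)·(18/5)²/6² = 297/250 kN·m
Load 4 — point force P=8 kN at a=18/5 m (b=L-a=12/5):
  M_4 = Pb²(3a+b)x/L³ - Pab²/L²  [x≤a] = 8·(12/5)²·(3·(18/5)+(12/5))·(3/2)/6³ - 8·(18/5)·(12/5)²/6² = -48/125 kN·m
Superposition: M = Σ M_i = 1527/500 kN·m ≈ 3.054000 kN·m

M(3/2) = 1527/500 kN·m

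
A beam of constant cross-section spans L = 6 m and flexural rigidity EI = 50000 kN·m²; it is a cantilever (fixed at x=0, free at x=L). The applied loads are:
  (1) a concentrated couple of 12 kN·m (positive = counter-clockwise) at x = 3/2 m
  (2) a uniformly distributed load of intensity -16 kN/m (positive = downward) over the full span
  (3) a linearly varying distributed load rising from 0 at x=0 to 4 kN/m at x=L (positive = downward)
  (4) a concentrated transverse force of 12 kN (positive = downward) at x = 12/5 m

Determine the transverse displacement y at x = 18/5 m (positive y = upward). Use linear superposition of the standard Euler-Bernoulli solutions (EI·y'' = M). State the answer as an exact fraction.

y(18/5) = 30161349/1562500000 m

Load 1 — applied couple M₀=12 kN·m at a=3/2 m (b=L-a=9/2):
  y_1 = M₀a(2x-a)/(2EI)  [x>a] = 12·(3/2)·(2·(18/5)-(3/2))/(2·50000) = 513/500000 m
Load 2 — uniform load w=-16 kN/m over full span:
  y_2 = -wx²(x²-4Lx+6L²)/(24EI) = -(-16)·(18/5)²·((18/5)²-4·6·(18/5)+6·6²)/(24·50000) = 48114/1953125 m
Load 3 — triangular load w₀=4 kN/m (0→w₀ over full span):
  y_3 = (w₀Lx³/12-w₀L²x²/6-w₀x⁵/(120L))/EI = (4·6·(18/5)³/12-4·6²·(18/5)²/6-4·(18/5)⁵/(120·6))/50000 = -431811/97656250 m
Load 4 — point force P=12 kN at a=12/5 m (b=L-a=18/5):
  y_4 = -Pa²(3x-a)/(6EI)  [x>a] = -12·(12/5)²·(3·(18/5)-(12/5))/(6·50000) = -756/390625 m
Superposition: y = Σ y_i = 30161349/1562500000 m ≈ 0.019303 m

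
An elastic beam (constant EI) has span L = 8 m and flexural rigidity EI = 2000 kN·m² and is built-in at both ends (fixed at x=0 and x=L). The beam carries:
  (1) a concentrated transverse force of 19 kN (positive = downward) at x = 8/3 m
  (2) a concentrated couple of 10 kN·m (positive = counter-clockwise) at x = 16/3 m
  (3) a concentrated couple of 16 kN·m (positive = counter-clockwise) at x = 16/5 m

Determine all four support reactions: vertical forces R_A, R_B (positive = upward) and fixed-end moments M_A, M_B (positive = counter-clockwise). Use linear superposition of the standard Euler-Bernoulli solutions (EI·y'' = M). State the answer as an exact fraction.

Load 1 — point force P=19 kN at a=8/3 m (b=L-a=16/3):
  R_A = Pb²(3a+b)/L³ = 19·(16/3)²·(3·(8/3)+(16/3))/8³ = 380/27 kN
  M_A = Pab²/L² = 19·(8/3)·(16/3)²/8² = 608/27 kN·m
  R_B = Pa²(a+3b)/L³ = 19·(8/3)²·((8/3)+3·(16/3))/8³ = 133/27 kN
  M_B = -Pa²b/L² = -19·(8/3)²·(16/3)/8² = -304/27 kN·m
Load 2 — applied couple M₀=10 kN·m at a=16/3 m (b=L-a=8/3):
  R_A = 6M₀ab/L³ = 6·10·(16/3)·(8/3)/8³ = 5/3 kN
  M_A = M₀b(2a-b)/L² = 10·(8/3)·(2·(16/3)-(8/3))/8² = 10/3 kN·m
  R_B = -6M₀ab/L³ = -6·10·(16/3)·(8/3)/8³ = -5/3 kN
  M_B = M₀a(2b-a)/L² = 10·(16/3)·(2·(8/3)-(16/3))/8² = 0 kN·m
Load 3 — applied couple M₀=16 kN·m at a=16/5 m (b=L-a=24/5):
  R_A = 6M₀ab/L³ = 6·16·(16/5)·(24/5)/8³ = 72/25 kN
  M_A = M₀b(2a-b)/L² = 16·(24/5)·(2·(16/5)-(24/5))/8² = 48/25 kN·m
  R_B = -6M₀ab/L³ = -6·16·(16/5)·(24/5)/8³ = -72/25 kN
  M_B = M₀a(2b-a)/L² = 16·(16/5)·(2·(24/5)-(16/5))/8² = 128/25 kN·m
Superposition: R_A = 12569/675 kN, M_A = 18746/675 kN·m, R_B = 256/675 kN, M_B = -4144/675 kN·m

R_A = 12569/675 kN, M_A = 18746/675 kN·m, R_B = 256/675 kN, M_B = -4144/675 kN·m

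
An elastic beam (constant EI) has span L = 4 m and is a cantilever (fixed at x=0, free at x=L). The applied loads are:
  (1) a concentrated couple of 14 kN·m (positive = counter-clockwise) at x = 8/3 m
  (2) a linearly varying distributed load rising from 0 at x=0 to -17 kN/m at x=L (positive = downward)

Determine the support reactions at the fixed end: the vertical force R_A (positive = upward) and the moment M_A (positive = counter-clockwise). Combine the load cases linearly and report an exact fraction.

R_A = -34 kN, M_A = -314/3 kN·m

Load 1 — applied couple M₀=14 kN·m at a=8/3 m (b=L-a=4/3):
  R_A = 0 kN
  M_A = -M₀ = -14 kN·m
Load 2 — triangular load w₀=-17 kN/m (0→w₀ over full span):
  R_A = w₀L/2 = (-17)·4/2 = -34 kN
  M_A = w₀L²/3 = (-17)·4²/3 = -272/3 kN·m
Superposition: R_A = -34 kN, M_A = -314/3 kN·m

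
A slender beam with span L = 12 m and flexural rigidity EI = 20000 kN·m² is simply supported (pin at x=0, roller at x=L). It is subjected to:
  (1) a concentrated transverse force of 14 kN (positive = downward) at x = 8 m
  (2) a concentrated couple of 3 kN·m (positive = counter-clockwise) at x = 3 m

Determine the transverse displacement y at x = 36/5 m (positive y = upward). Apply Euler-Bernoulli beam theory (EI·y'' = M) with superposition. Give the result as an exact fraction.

y(36/5) = -50963/2500000 m

Load 1 — point force P=14 kN at a=8 m (b=L-a=4):
  y_1 = -Pbx(L²-b²-x²)/(6LEI)  [x≤a] = -14·4·(36/5)·(12²-4²-(36/5)²)/(6·12·20000) = -1666/78125 m
Load 2 — applied couple M₀=3 kN·m at a=3 m (b=L-a=9):
  y_2 = (M₀x³/(6L)-M₀(x-a)²/2+C₁x)/EI  [x>a] with C₁=M₀(3b²-L²)/(6L)=33/8 = (3·(36/5)³/(6·12)-3·((36/5)-3)²/2+(33/8)·(36/5))/20000 = 2349/2500000 m
Superposition: y = Σ y_i = -50963/2500000 m ≈ -0.020385 m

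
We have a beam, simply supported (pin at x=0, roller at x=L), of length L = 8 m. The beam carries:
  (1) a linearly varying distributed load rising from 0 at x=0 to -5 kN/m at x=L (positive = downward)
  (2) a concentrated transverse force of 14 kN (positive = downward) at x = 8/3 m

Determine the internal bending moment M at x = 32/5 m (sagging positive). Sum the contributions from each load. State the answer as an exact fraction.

M(32/5) = -592/75 kN·m

Load 1 — triangular load w₀=-5 kN/m (0→w₀ over full span):
  M_1 = w₀Lx/6 - w₀x³/(6L) = (-5)·8·(32/5)/6 - (-5)·(32/5)³/(6·8) = -384/25 kN·m
Load 2 — point force P=14 kN at a=8/3 m (b=L-a=16/3):
  M_2 = Pa(L-x)/L  [x>a] = 14·(8/3)·(8-(32/5))/8 = 112/15 kN·m
Superposition: M = Σ M_i = -592/75 kN·m ≈ -7.893333 kN·m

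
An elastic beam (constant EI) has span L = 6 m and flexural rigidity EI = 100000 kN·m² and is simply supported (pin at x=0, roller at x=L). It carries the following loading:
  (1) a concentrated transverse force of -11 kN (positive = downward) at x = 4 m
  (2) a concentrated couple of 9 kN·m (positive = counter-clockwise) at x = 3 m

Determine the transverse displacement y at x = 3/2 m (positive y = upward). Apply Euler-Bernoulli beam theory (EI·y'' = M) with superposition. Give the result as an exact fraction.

y(3/2) = 19/76800 m

Load 1 — point force P=-11 kN at a=4 m (b=L-a=2):
  y_1 = -Pbx(L²-b²-x²)/(6LEI)  [x≤a] = -(-11)·2·(3/2)·(6²-2²-(3/2)²)/(6·6·100000) = 1309/4800000 m
Load 2 — applied couple M₀=9 kN·m at a=3 m (b=L-a=3):
  y_2 = (M₀x³/(6L)+C₁x)/EI  [x≤a] with C₁=M₀(3b²-L²)/(6L)=-9/4 = (9·(3/2)³/(6·6)+(-9/4)·(3/2))/100000 = -81/3200000 m
Superposition: y = Σ y_i = 19/76800 m ≈ 0.000247 m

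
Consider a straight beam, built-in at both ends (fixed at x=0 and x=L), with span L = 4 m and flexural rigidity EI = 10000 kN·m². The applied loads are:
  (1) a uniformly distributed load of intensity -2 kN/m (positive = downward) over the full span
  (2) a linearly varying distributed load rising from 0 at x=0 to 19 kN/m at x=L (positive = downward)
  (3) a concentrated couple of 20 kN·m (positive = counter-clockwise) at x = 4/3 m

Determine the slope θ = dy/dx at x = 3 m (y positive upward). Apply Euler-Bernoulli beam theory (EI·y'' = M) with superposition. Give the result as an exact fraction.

Load 1 — uniform load w=-2 kN/m over full span:
  θ_1 = -wx(L-x)(L-2x)/(12EI) = -(-2)·3·(4-3)·(4-2·3)/(12·10000) = -1/10000 rad
Load 2 — triangular load w₀=19 kN/m (0→w₀ over full span):
  θ_2 = -w₀(2x(L-x)(L-2x)(x+2L)+x²(L-x)²)/(120LEI) = -19·(2·3·(4-3)·(4-2·3)·(3+2·4)+3²·(4-3)²)/(120·4·10000) = 779/1600000 rad
Load 3 — applied couple M₀=20 kN·m at a=4/3 m (b=L-a=8/3):
  θ_3 = (R_Ax²/2 - M_Ax - M₀(x-a))/EI  [x>a] with R_A=20/3, M_A=0 = ((20/3)·3²/2 - 0·3 - 20·(3-(4/3)))/10000 = -1/3000 rad
Superposition: θ = Σ θ_i = 257/4800000 rad ≈ 0.000054 rad

θ(3) = 257/4800000 rad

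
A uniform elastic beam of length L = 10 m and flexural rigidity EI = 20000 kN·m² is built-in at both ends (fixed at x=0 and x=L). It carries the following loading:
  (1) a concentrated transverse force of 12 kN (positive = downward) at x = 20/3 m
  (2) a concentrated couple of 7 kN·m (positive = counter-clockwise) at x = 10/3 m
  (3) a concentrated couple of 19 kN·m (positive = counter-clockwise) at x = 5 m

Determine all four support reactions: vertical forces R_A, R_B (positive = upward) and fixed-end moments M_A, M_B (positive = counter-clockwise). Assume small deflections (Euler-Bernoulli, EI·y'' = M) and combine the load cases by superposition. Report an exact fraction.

Load 1 — point force P=12 kN at a=20/3 m (b=L-a=10/3):
  R_A = Pb²(3a+b)/L³ = 12·(10/3)²·(3·(20/3)+(10/3))/10³ = 28/9 kN
  M_A = Pab²/L² = 12·(20/3)·(10/3)²/10² = 80/9 kN·m
  R_B = Pa²(a+3b)/L³ = 12·(20/3)²·((20/3)+3·(10/3))/10³ = 80/9 kN
  M_B = -Pa²b/L² = -12·(20/3)²·(10/3)/10² = -160/9 kN·m
Load 2 — applied couple M₀=7 kN·m at a=10/3 m (b=L-a=20/3):
  R_A = 6M₀ab/L³ = 6·7·(10/3)·(20/3)/10³ = 14/15 kN
  M_A = M₀b(2a-b)/L² = 7·(20/3)·(2·(10/3)-(20/3))/10² = 0 kN·m
  R_B = -6M₀ab/L³ = -6·7·(10/3)·(20/3)/10³ = -14/15 kN
  M_B = M₀a(2b-a)/L² = 7·(10/3)·(2·(20/3)-(10/3))/10² = 7/3 kN·m
Load 3 — applied couple M₀=19 kN·m at a=5 m (b=L-a=5):
  R_A = 6M₀ab/L³ = 6·19·5·5/10³ = 57/20 kN
  M_A = M₀b(2a-b)/L² = 19·5·(2·5-5)/10² = 19/4 kN·m
  R_B = -6M₀ab/L³ = -6·19·5·5/10³ = -57/20 kN
  M_B = M₀a(2b-a)/L² = 19·5·(2·5-5)/10² = 19/4 kN·m
Superposition: R_A = 1241/180 kN, M_A = 491/36 kN·m, R_B = 919/180 kN, M_B = -385/36 kN·m

R_A = 1241/180 kN, M_A = 491/36 kN·m, R_B = 919/180 kN, M_B = -385/36 kN·m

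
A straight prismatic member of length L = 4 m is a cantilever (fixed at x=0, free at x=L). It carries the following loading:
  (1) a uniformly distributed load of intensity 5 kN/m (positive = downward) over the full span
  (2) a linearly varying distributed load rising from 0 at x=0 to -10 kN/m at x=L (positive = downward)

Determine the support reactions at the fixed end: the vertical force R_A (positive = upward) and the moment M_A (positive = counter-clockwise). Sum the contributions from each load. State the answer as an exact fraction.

R_A = 0 kN, M_A = -40/3 kN·m

Load 1 — uniform load w=5 kN/m over full span:
  R_A = wL = 5·4 = 20 kN
  M_A = wL²/2 = 5·4²/2 = 40 kN·m
Load 2 — triangular load w₀=-10 kN/m (0→w₀ over full span):
  R_A = w₀L/2 = (-10)·4/2 = -20 kN
  M_A = w₀L²/3 = (-10)·4²/3 = -160/3 kN·m
Superposition: R_A = 0 kN, M_A = -40/3 kN·m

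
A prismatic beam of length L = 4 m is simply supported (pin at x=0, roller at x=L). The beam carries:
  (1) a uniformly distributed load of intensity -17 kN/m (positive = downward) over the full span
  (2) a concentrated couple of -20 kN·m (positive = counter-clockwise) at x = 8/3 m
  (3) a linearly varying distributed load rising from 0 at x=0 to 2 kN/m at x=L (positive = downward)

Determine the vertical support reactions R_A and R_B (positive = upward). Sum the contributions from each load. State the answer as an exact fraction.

R_A = -113/3 kN, R_B = -79/3 kN

Load 1 — uniform load w=-17 kN/m over full span:
  R_A = wL/2 = (-17)·4/2 = -34 kN
  R_B = wL/2 = (-17)·4/2 = -34 kN
Load 2 — applied couple M₀=-20 kN·m at a=8/3 m (b=L-a=4/3):
  R_A = M₀/L = (-20)/4 = -5 kN
  R_B = -M₀/L = -(-20)/4 = 5 kN
Load 3 — triangular load w₀=2 kN/m (0→w₀ over full span):
  R_A = w₀L/6 = 2·4/6 = 4/3 kN
  R_B = w₀L/3 = 2·4/3 = 8/3 kN
Superposition: R_A = -113/3 kN, R_B = -79/3 kN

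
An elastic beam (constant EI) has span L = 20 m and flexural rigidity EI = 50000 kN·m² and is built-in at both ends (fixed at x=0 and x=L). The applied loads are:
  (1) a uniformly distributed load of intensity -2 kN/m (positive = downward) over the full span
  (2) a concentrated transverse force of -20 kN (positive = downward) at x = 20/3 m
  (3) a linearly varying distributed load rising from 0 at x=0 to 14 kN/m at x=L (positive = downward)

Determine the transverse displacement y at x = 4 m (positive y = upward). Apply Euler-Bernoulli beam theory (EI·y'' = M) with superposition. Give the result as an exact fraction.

Load 1 — uniform load w=-2 kN/m over full span:
  y_1 = -wx²(L-x)²/(24EI) = -(-2)·4²·(20-4)²/(24·50000) = 64/9375 m
Load 2 — point force P=-20 kN at a=20/3 m (b=L-a=40/3):
  y_2 = -Pb²x²(3aL-(3a+b)x)/(6L³EI)  [x≤a] = -(-20)·(40/3)²·4²·(3·(20/3)·20-(3·(20/3)+(40/3))·4)/(6·20³·50000) = 64/10125 m
Load 3 — triangular load w₀=14 kN/m (0→w₀ over full span):
  y_3 = -w₀x²(L-x)²(x+2L)/(120LEI) = -14·4²·(20-4)²·(4+2·20)/(120·20·50000) = -4928/234375 m
Superposition: y = Σ y_i = -49856/6328125 m ≈ -0.007878 m

y(4) = -49856/6328125 m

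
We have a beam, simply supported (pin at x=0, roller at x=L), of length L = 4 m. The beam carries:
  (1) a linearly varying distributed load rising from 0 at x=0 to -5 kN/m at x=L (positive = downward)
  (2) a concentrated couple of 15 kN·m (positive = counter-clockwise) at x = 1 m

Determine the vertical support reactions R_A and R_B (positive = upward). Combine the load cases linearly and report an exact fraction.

Load 1 — triangular load w₀=-5 kN/m (0→w₀ over full span):
  R_A = w₀L/6 = (-5)·4/6 = -10/3 kN
  R_B = w₀L/3 = (-5)·4/3 = -20/3 kN
Load 2 — applied couple M₀=15 kN·m at a=1 m (b=L-a=3):
  R_A = M₀/L = 15/4 kN
  R_B = -M₀/L = -15/4 kN
Superposition: R_A = 5/12 kN, R_B = -125/12 kN

R_A = 5/12 kN, R_B = -125/12 kN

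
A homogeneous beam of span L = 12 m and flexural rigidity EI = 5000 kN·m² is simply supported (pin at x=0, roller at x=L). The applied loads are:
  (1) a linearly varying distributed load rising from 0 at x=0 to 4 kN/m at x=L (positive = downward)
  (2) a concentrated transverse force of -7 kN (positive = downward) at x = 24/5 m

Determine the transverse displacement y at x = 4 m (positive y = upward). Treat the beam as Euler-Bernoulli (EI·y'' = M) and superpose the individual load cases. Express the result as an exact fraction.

y(4) = -34012/703125 m

Load 1 — triangular load w₀=4 kN/m (0→w₀ over full span):
  y_1 = -w₀x(7L⁴-10L²x²+3x⁴)/(360LEI) = -4·4·(7·12⁴-10·12²·4²+3·4⁴)/(360·12·5000) = -512/5625 m
Load 2 — point force P=-7 kN at a=24/5 m (b=L-a=36/5):
  y_2 = -Pbx(L²-b²-x²)/(6LEI)  [x≤a] = -(-7)·(36/5)·4·(12²-(36/5)²-4²)/(6·12·5000) = 3332/78125 m
Superposition: y = Σ y_i = -34012/703125 m ≈ -0.048373 m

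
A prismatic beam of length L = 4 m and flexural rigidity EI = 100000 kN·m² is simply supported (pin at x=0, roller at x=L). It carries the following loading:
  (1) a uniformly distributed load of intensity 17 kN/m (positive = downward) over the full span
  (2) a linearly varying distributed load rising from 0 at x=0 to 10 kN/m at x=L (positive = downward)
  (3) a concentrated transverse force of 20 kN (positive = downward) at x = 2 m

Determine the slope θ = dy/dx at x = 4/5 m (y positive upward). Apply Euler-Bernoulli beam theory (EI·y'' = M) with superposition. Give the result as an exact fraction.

θ(4/5) = -3547/5625000 rad

Load 1 — uniform load w=17 kN/m over full span:
  θ_1 = -w(L³-6Lx²+4x³)/(24EI) = -17·(4³-6·4·(4/5)²+4·(4/5)³)/(24·100000) = -561/1562500 rad
Load 2 — triangular load w₀=10 kN/m (0→w₀ over full span):
  θ_2 = -w₀(7L⁴-30L²x²+15x⁴)/(360LEI) = -10·(7·4⁴-30·4²·(4/5)²+15·(4/5)⁴)/(360·4·100000) = -364/3515625 rad
Load 3 — point force P=20 kN at a=2 m (b=L-a=2):
  θ_3 = -Pb(L²-b²-3x²)/(6LEI)  [x≤a] = -20·2·(4²-2²-3·(4/5)²)/(6·4·100000) = -21/125000 rad
Superposition: θ = Σ θ_i = -3547/5625000 rad ≈ -0.000631 rad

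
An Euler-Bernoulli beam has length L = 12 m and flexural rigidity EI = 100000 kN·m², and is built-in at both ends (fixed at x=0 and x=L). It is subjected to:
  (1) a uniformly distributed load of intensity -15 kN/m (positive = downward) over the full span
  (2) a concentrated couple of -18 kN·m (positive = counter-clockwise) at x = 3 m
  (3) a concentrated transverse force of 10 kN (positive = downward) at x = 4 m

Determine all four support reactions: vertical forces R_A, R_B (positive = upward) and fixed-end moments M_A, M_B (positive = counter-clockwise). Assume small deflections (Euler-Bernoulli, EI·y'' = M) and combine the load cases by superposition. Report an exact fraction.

R_A = -36409/432 kN, M_A = -11437/72 kN·m, R_B = -37031/432 kN, M_B = 11915/72 kN·m

Load 1 — uniform load w=-15 kN/m over full span:
  R_A = wL/2 = (-15)·12/2 = -90 kN
  M_A = wL²/12 = (-15)·12²/12 = -180 kN·m
  R_B = wL/2 = (-15)·12/2 = -90 kN
  M_B = -wL²/12 = -(-15)·12²/12 = 180 kN·m
Load 2 — applied couple M₀=-18 kN·m at a=3 m (b=L-a=9):
  R_A = 6M₀ab/L³ = 6·(-18)·3·9/12³ = -27/16 kN
  M_A = M₀b(2a-b)/L² = (-18)·9·(2·3-9)/12² = 27/8 kN·m
  R_B = -6M₀ab/L³ = -6·(-18)·3·9/12³ = 27/16 kN
  M_B = M₀a(2b-a)/L² = (-18)·3·(2·9-3)/12² = -45/8 kN·m
Load 3 — point force P=10 kN at a=4 m (b=L-a=8):
  R_A = Pb²(3a+b)/L³ = 10·8²·(3·4+8)/12³ = 200/27 kN
  M_A = Pab²/L² = 10·4·8²/12² = 160/9 kN·m
  R_B = Pa²(a+3b)/L³ = 10·4²·(4+3·8)/12³ = 70/27 kN
  M_B = -Pa²b/L² = -10·4²·8/12² = -80/9 kN·m
Superposition: R_A = -36409/432 kN, M_A = -11437/72 kN·m, R_B = -37031/432 kN, M_B = 11915/72 kN·m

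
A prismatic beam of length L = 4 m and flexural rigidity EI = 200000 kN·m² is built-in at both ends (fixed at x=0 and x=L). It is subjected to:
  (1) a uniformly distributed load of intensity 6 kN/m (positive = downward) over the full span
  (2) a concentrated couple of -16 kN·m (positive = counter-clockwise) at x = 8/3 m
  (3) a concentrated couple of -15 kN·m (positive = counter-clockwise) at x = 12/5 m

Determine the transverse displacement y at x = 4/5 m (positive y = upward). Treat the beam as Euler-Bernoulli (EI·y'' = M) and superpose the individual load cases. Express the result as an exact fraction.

Load 1 — uniform load w=6 kN/m over full span:
  y_1 = -wx²(L-x)²/(24EI) = -6·(4/5)²·(4-(4/5))²/(24·200000) = -16/1953125 m
Load 2 — applied couple M₀=-16 kN·m at a=8/3 m (b=L-a=4/3):
  y_2 = (R_Ax³/6 - M_Ax²/2)/EI  [x≤a] with R_A=-16/3, M_A=-16/3 = ((-16/3)·(4/5)³/6 - (-16/3)·(4/5)²/2)/200000 = 22/3515625 m
Load 3 — applied couple M₀=-15 kN·m at a=12/5 m (b=L-a=8/5):
  y_3 = (R_Ax³/6 - M_Ax²/2)/EI  [x≤a] with R_A=-27/5, M_A=-24/5 = ((-27/5)·(4/5)³/6 - (-24/5)·(4/5)²/2)/200000 = 21/3906250 m
Superposition: y = Σ y_i = 121/35156250 m ≈ 0.000003 m

y(4/5) = 121/35156250 m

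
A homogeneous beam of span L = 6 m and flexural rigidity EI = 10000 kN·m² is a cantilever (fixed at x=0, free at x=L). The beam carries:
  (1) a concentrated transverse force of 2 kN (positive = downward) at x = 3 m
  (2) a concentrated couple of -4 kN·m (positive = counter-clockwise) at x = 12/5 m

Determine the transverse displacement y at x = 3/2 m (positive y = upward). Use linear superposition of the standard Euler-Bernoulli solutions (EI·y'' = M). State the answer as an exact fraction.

Load 1 — point force P=2 kN at a=3 m (b=L-a=3):
  y_1 = -Px²(3a-x)/(6EI)  [x≤a] = -2·(3/2)²·(3·3-(3/2))/(6·10000) = -9/16000 m
Load 2 — applied couple M₀=-4 kN·m at a=12/5 m (b=L-a=18/5):
  y_2 = M₀x²/(2EI)  [x≤a] = (-4)·(3/2)²/(2·10000) = -9/20000 m
Superposition: y = Σ y_i = -81/80000 m ≈ -0.001012 m

y(3/2) = -81/80000 m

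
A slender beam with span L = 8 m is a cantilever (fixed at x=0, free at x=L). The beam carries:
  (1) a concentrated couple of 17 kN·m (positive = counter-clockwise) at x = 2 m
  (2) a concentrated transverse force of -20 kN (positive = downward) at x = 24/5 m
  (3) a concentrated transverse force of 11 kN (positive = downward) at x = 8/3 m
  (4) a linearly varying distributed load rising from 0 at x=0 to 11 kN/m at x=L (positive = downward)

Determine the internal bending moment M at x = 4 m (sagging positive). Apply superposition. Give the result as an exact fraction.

Load 1 — applied couple M₀=17 kN·m at a=2 m (b=L-a=6):
  M_1 = 0  [x>a] = 0 kN·m
Load 2 — point force P=-20 kN at a=24/5 m (b=L-a=16/5):
  M_2 = -P(a-x)  [x≤a] = -(-20)·((24/5)-4) = 16 kN·m
Load 3 — point force P=11 kN at a=8/3 m (b=L-a=16/3):
  M_3 = 0  [x>a] = 0 kN·m
Load 4 — triangular load w₀=11 kN/m (0→w₀ over full span):
  M_4 = w₀Lx/2 - w₀L²/3 - w₀x³/(6L) = 11·8·4/2 - 11·8²/3 - 11·4³/(6·8) = -220/3 kN·m
Superposition: M = Σ M_i = -172/3 kN·m ≈ -57.333333 kN·m

M(4) = -172/3 kN·m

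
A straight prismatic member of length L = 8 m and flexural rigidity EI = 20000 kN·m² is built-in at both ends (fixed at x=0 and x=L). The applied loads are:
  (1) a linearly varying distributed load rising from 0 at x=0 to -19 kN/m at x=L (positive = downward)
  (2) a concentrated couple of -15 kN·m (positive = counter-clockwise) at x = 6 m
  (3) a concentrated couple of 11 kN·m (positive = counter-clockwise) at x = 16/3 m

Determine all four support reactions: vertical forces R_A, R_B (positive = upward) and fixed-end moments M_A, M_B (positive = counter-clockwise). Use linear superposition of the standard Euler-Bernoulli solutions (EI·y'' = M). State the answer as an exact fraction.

Load 1 — triangular load w₀=-19 kN/m (0→w₀ over full span):
  R_A = 3w₀L/20 = 3·(-19)·8/20 = -114/5 kN
  M_A = w₀L²/30 = (-19)·8²/30 = -608/15 kN·m
  R_B = 7w₀L/20 = 7·(-19)·8/20 = -266/5 kN
  M_B = -w₀L²/20 = -(-19)·8²/20 = 304/5 kN·m
Load 2 — applied couple M₀=-15 kN·m at a=6 m (b=L-a=2):
  R_A = 6M₀ab/L³ = 6·(-15)·6·2/8³ = -135/64 kN
  M_A = M₀b(2a-b)/L² = (-15)·2·(2·6-2)/8² = -75/16 kN·m
  R_B = -6M₀ab/L³ = -6·(-15)·6·2/8³ = 135/64 kN
  M_B = M₀a(2b-a)/L² = (-15)·6·(2·2-6)/8² = 45/16 kN·m
Load 3 — applied couple M₀=11 kN·m at a=16/3 m (b=L-a=8/3):
  R_A = 6M₀ab/L³ = 6·11·(16/3)·(8/3)/8³ = 11/6 kN
  M_A = M₀b(2a-b)/L² = 11·(8/3)·(2·(16/3)-(8/3))/8² = 11/3 kN·m
  R_B = -6M₀ab/L³ = -6·11·(16/3)·(8/3)/8³ = -11/6 kN
  M_B = M₀a(2b-a)/L² = 11·(16/3)·(2·(8/3)-(16/3))/8² = 0 kN·m
Superposition: R_A = -22153/960 kN, M_A = -9973/240 kN·m, R_B = -50807/960 kN, M_B = 5089/80 kN·m

R_A = -22153/960 kN, M_A = -9973/240 kN·m, R_B = -50807/960 kN, M_B = 5089/80 kN·m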